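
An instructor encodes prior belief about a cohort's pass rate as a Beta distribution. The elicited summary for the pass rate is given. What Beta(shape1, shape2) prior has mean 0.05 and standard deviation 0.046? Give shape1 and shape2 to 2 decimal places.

shape1 = 1.07, shape2 = 20.38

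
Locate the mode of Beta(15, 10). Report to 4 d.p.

0.6087

With α,β > 1, mode = (α−1)/(α+β−2) = 14/23 = 0.6087.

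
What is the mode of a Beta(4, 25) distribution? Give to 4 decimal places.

0.1111

The density x^(α−1)(1−x)^(β−1) is maximised at (α−1)/(α+β−2) = 3/27 = 0.1111.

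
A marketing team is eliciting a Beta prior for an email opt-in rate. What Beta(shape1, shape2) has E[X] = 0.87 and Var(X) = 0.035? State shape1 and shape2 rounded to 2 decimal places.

shape1 = 1.94, shape2 = 0.29

Let s = shape1+shape2. The Beta variance is μ(1−μ)/(s+1).
So s+1 = μ(1−μ)/σ² = (0.87×0.13)/0.035 = 0.1131/0.035 = 3.2314, giving s = 2.2314.
Then shape1 = μs = 0.87×2.2314 = 1.94 and shape2 = (1−μ)s = 0.13×2.2314 = 0.29.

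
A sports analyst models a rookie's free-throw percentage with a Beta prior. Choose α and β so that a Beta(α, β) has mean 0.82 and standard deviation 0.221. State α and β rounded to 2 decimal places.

α = 1.66, β = 0.36

Variance = 0.221² = 0.048841. The moment-matching identity α+β = μ(1−μ)/Var − 1 gives
α+β = 0.1476/0.048841 − 1 = 2.0221, so α = μ·2.0221 = 1.66 and β = (1−μ)·2.0221 = 0.36.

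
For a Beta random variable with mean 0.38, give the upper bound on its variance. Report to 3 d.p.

For fixed mean μ the Beta variance is μ(1−μ)/(α+β+1), increasing as α+β decreases.
Its least upper bound (not attained) is μ(1−μ) = 0.38·0.62 = 0.236.

0.236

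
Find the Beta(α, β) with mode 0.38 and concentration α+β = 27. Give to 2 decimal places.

For α,β>1 the mode is (α−1)/(α+β−2), so α = mode·(κ−2)+1 = 0.38×25+1 = 10.50.
And β = (1−mode)·(κ−2)+1 = 0.62×25+1 = 16.50.

α = 10.50, β = 16.50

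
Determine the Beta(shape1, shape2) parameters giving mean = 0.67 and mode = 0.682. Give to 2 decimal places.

shape1 = 20.32, shape2 = 10.01

With s = shape1+shape2: μ = shape1/s and mode = (shape1−1)/(s−2). Eliminating shape1 = μs,
μs − 1 = m(s−2) ⇒ s(μ−m) = 1−2m ⇒ s = -0.364/-0.012 = 30.3333.
So shape1 = μs = 20.32, shape2 = (1−μ)s = 10.01.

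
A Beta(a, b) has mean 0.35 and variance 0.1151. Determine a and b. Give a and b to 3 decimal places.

Let s = a+b. The Beta variance is μ(1−μ)/(s+1).
So s+1 = μ(1−μ)/σ² = (0.35×0.65)/0.1151 = 0.2275/0.1151 = 1.9765, giving s = 0.9765.
Then a = μs = 0.35×0.9765 = 0.342 and b = (1−μ)s = 0.65×0.9765 = 0.635.

a = 0.342, b = 0.635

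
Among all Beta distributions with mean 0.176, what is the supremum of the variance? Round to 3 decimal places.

Var = μ(1−μ)/(α+β+1), which approaches μ(1−μ) as α+β → 0.
So the supremum is μ(1−μ) = 0.176×0.824 = 0.145.

0.145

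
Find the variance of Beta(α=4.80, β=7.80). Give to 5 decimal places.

Var = αβ/[(α+β)²(α+β+1)] = (4.80×7.80)/(12.60²×13.60) = 37.4400/2159.136000 = 0.01734.

0.01734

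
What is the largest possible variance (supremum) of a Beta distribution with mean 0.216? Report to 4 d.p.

Var = μ(1−μ)/(α+β+1), which approaches μ(1−μ) as α+β → 0.
So the supremum is μ(1−μ) = 0.216×0.784 = 0.1693.

0.1693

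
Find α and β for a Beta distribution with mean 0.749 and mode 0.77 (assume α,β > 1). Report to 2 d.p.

With s = α+β: μ = α/s and mode = (α−1)/(s−2). Eliminating α = μs,
μs − 1 = m(s−2) ⇒ s(μ−m) = 1−2m ⇒ s = -0.54/-0.021 = 25.7143.
So α = μs = 19.26, β = (1−μ)s = 6.45.

α = 19.26, β = 6.45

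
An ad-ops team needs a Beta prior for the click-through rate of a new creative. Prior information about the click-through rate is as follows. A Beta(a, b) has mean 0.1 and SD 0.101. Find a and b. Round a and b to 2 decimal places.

First σ² = 0.010201. Setting a = μn, b = (1−μ)n with n = a+b,
μ(1−μ)/(n+1) = 0.010201 ⇒ n+1 = 0.09/0.010201 = 8.8227 ⇒ n = 7.8227.
Hence a = 0.1×7.8227 = 0.78, b = 0.9×7.8227 = 7.04.

a = 0.78, b = 7.04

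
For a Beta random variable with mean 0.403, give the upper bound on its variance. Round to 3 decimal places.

0.241

For fixed mean μ the Beta variance is μ(1−μ)/(α+β+1), increasing as α+β decreases.
Its least upper bound (not attained) is μ(1−μ) = 0.403·0.597 = 0.241.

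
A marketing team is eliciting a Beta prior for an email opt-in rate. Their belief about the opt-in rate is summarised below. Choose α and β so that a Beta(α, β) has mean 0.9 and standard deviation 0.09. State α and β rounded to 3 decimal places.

σ² = 0.09² = 0.0081.
With s = α+β, Var = μ(1−μ)/(s+1), so s+1 = (0.9×0.1)/0.0081 = 11.1111 and s = 10.1111.
α = μs = 9.100, β = (1−μ)s = 1.011.

α = 9.100, β = 1.011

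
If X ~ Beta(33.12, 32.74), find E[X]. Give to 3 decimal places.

The Beta mean is α/(α+β) = 33.12/(33.12+32.74) = 0.503.

0.503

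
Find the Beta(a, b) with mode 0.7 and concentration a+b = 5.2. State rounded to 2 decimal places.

a = 3.24, b = 1.96

Since the density peak of Beta(a,b) is at (a−1)/(a+b−2),
a = 1 + 0.7(5.2−2) = 3.24 and b = 5.2 − 3.24 = 1.96.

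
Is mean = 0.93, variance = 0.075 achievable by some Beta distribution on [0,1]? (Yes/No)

No

The Beta variance bound is σ² < μ(1−μ).
Here μ(1−μ) = 0.93×0.07 = 0.0651, and 0.075 ≥ 0.0651.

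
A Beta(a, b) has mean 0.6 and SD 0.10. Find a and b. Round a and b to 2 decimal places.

σ² = 0.10² = 0.0100.
With s = a+b, Var = μ(1−μ)/(s+1), so s+1 = (0.6×0.4)/0.0100 = 24.0000 and s = 23.0000.
a = μs = 13.80, b = (1−μ)s = 9.20.

a = 13.80, b = 9.20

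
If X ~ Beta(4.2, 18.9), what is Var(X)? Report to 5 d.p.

Var = αβ/[(α+β)²(α+β+1)] = (4.2×18.9)/(23.1²×24.1) = 79.38/12860.001 = 0.00617.

0.00617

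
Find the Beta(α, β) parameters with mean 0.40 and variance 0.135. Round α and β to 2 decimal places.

α = 0.31, β = 0.47

Let s = α+β. The Beta variance is μ(1−μ)/(s+1).
So s+1 = μ(1−μ)/σ² = (0.40×0.60)/0.135 = 0.2400/0.135 = 1.7778, giving s = 0.7778.
Then α = μs = 0.40×0.7778 = 0.31 and β = (1−μ)s = 0.60×0.7778 = 0.47.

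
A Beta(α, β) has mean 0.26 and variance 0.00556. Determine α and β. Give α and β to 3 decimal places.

By moment matching, α+β = μ(1−μ)/σ² − 1 = (0.26·0.74)/0.00556 − 1 = 34.6043 − 1 = 33.6043.
Since α/(α+β) = μ, α = 0.26·33.6043 = 8.737 and β = 0.74·33.6043 = 24.867.

α = 8.737, β = 24.867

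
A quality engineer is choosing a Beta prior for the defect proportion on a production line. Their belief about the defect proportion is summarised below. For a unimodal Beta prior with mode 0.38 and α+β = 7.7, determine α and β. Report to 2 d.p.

For α,β>1 the mode is (α−1)/(α+β−2), so α = mode·(κ−2)+1 = 0.38×5.7+1 = 3.17.
And β = (1−mode)·(κ−2)+1 = 0.62×5.7+1 = 4.53.

α = 3.17, β = 4.53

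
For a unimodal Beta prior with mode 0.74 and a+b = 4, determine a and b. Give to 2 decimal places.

a = 2.48, b = 1.52

Since the density peak of Beta(a,b) is at (a−1)/(a+b−2),
a = 1 + 0.74(4−2) = 2.48 and b = 4 − 2.48 = 1.52.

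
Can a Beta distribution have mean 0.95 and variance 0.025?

Yes

A Beta with mean μ has variance μ(1−μ)/(α+β+1) < μ(1−μ).
Here μ(1−μ) = 0.95×0.05 = 0.0475, and 0.025 < 0.0475.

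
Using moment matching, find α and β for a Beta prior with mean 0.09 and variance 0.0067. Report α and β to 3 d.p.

Write ν = α+β; then α = μν and Var = μ(1−μ)/(ν+1).
ν = μ(1−μ)/Var − 1 = 0.0819/0.0067 − 1 = 11.2239.
α = 0.09·11.2239 = 1.010, β = 0.91·11.2239 = 10.214.

α = 1.010, β = 10.214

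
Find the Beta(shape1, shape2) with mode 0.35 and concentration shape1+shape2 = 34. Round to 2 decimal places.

Mode = (shape1−1)/(κ−2) with κ = shape1+shape2, so shape1−1 = 0.35·32 = 11.20.
shape1 = 12.20; shape2 = κ − shape1 = 21.80.

shape1 = 12.20, shape2 = 21.80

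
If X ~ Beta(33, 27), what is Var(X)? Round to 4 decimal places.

0.0041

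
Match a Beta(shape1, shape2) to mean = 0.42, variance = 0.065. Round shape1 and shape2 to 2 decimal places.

By moment matching, shape1+shape2 = μ(1−μ)/σ² − 1 = (0.42·0.58)/0.065 − 1 = 3.7477 − 1 = 2.7477.
Since shape1/(shape1+shape2) = μ, shape1 = 0.42·2.7477 = 1.15 and shape2 = 0.58·2.7477 = 1.59.

shape1 = 1.15, shape2 = 1.59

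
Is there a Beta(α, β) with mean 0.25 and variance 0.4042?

For any Beta, Var(X) < E[X]·(1−E[X]).
Here μ(1−μ) = 0.25×0.75 = 0.1875, and 0.4042 ≥ 0.1875.

No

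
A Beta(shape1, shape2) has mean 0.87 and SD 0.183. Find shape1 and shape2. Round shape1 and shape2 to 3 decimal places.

shape1 = 2.068, shape2 = 0.309

Variance = 0.183² = 0.033489. The moment-matching identity shape1+shape2 = μ(1−μ)/Var − 1 gives
shape1+shape2 = 0.1131/0.033489 − 1 = 2.3772, so shape1 = μ·2.3772 = 2.068 and shape2 = (1−μ)·2.3772 = 0.309.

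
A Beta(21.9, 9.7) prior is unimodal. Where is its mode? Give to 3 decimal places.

0.706

The density x^(α−1)(1−x)^(β−1) is maximised at (α−1)/(α+β−2) = 20.9/29.6 = 0.706.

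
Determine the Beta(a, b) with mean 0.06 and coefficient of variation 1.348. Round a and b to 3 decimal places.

a = 0.457, b = 7.164

σ = CV·μ = 1.348×0.06 = 0.08088, so σ² = 0.006542.
s+1 = μ(1−μ)/σ² = 0.0564/0.006542 = 8.6218, so s = a+b = 7.6218.
a = μs = 0.457, b = (1−μ)s = 7.164.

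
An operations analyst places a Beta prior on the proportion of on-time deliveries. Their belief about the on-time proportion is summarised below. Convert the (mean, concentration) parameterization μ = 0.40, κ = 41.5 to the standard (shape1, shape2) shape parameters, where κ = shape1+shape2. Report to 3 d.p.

shape1 = 16.600, shape2 = 24.900

shape1 = μκ = 0.40×41.5 = 16.600 and shape2 = (1−μ)κ = 0.60×41.5 = 24.900.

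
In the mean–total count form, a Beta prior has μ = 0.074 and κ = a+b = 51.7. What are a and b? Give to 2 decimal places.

Split κ in proportion μ : (1−μ): a = 0.074·51.7 = 3.83, b = 51.7 − 3.83 = 47.87.

a = 3.83, b = 47.87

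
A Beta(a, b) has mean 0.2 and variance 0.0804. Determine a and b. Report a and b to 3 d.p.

a = 0.198, b = 0.792

Let s = a+b. The Beta variance is μ(1−μ)/(s+1).
So s+1 = μ(1−μ)/σ² = (0.2×0.8)/0.0804 = 0.16/0.0804 = 1.9900, giving s = 0.9900.
Then a = μs = 0.2×0.9900 = 0.198 and b = (1−μ)s = 0.8×0.9900 = 0.792.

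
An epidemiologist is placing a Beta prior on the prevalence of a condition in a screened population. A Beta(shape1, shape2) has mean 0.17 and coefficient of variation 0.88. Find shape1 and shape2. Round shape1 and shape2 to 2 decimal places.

shape1 = 0.90, shape2 = 4.40

Var = (CV·μ)² = (0.88×0.17)² = 0.022380.
shape1+shape2 = μ(1−μ)/Var − 1 = 0.1411/0.022380 − 1 = 5.3047.
Thus shape1 = 0.17·5.3047 = 0.90 and shape2 = 0.83·5.3047 = 4.40.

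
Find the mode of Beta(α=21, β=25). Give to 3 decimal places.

0.455

The density x^(α−1)(1−x)^(β−1) is maximised at (α−1)/(α+β−2) = 20/44 = 0.455.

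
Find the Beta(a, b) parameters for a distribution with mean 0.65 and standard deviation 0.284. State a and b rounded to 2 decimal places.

First σ² = 0.080656. Setting a = μn, b = (1−μ)n with n = a+b,
μ(1−μ)/(n+1) = 0.080656 ⇒ n+1 = 0.2275/0.080656 = 2.8206 ⇒ n = 1.8206.
Hence a = 0.65×1.8206 = 1.18, b = 0.35×1.8206 = 0.64.

a = 1.18, b = 0.64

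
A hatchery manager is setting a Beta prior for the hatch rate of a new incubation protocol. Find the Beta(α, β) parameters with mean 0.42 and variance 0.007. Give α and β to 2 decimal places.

Let s = α+β. The Beta variance is μ(1−μ)/(s+1).
So s+1 = μ(1−μ)/σ² = (0.42×0.58)/0.007 = 0.2436/0.007 = 34.8000, giving s = 33.8000.
Then α = μs = 0.42×33.8000 = 14.20 and β = (1−μ)s = 0.58×33.8000 = 19.60.

α = 14.20, β = 19.60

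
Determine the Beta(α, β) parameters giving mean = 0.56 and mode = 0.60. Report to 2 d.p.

With s = α+β: μ = α/s and mode = (α−1)/(s−2). Eliminating α = μs,
μs − 1 = m(s−2) ⇒ s(μ−m) = 1−2m ⇒ s = -0.20/-0.04 = 5.0000.
So α = μs = 2.80, β = (1−μ)s = 2.20.

α = 2.80, β = 2.20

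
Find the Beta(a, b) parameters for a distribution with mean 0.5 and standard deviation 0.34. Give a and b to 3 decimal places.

σ² = 0.34² = 0.1156.
With s = a+b, Var = μ(1−μ)/(s+1), so s+1 = (0.5×0.5)/0.1156 = 2.1626 and s = 1.1626.
a = μs = 0.581, b = (1−μ)s = 0.581.

a = 0.581, b = 0.581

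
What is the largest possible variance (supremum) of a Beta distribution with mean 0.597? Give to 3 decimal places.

0.241

For fixed mean μ the Beta variance is μ(1−μ)/(α+β+1), increasing as α+β decreases.
Its least upper bound (not attained) is μ(1−μ) = 0.597·0.403 = 0.241.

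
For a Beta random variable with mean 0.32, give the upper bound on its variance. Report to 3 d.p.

0.218

For fixed mean μ the Beta variance is μ(1−μ)/(α+β+1), increasing as α+β decreases.
Its least upper bound (not attained) is μ(1−μ) = 0.32·0.68 = 0.218.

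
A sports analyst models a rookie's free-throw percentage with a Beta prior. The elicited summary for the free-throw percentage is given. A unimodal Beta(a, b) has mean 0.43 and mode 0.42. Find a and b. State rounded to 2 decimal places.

Let s = a+b. Mean gives a = μs = 0.43s; mode gives (a−1)/(s−2) = 0.42.
Substituting: 0.43s − 1 = 0.42(s−2) = 0.42s − 0.84, so 0.01s = 0.16 and s = 16.0000.
Then a = 0.43×16.0000 = 6.88 and b = s−a = 9.12.

a = 6.88, b = 9.12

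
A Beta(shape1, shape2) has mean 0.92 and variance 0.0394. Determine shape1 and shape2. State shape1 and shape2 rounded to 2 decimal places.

shape1 = 0.80, shape2 = 0.07

By moment matching, shape1+shape2 = μ(1−μ)/σ² − 1 = (0.92·0.08)/0.0394 − 1 = 1.8680 − 1 = 0.8680.
Since shape1/(shape1+shape2) = μ, shape1 = 0.92·0.8680 = 0.80 and shape2 = 0.08·0.8680 = 0.07.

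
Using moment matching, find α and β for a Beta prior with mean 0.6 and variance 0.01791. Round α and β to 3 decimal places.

Write ν = α+β; then α = μν and Var = μ(1−μ)/(ν+1).
ν = μ(1−μ)/Var − 1 = 0.24/0.01791 − 1 = 12.4003.
α = 0.6·12.4003 = 7.440, β = 0.4·12.4003 = 4.960.

α = 7.440, β = 4.960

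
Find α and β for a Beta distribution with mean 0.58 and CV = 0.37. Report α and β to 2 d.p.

α = 2.49, β = 1.80

σ = CV·μ = 0.37×0.58 = 0.21460, so σ² = 0.046053.
s+1 = μ(1−μ)/σ² = 0.2436/0.046053 = 5.2895, so s = α+β = 4.2895.
α = μs = 2.49, β = (1−μ)s = 1.80.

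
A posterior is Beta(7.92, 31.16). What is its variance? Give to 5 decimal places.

μ = 7.92/39.08 = 0.202661; Var = μ(1−μ)/(α+β+1) = 0.1615896/40.08 = 0.00403.

0.00403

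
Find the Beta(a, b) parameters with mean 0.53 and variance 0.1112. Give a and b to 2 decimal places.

By moment matching, a+b = μ(1−μ)/σ² − 1 = (0.53·0.47)/0.1112 − 1 = 2.2401 − 1 = 1.2401.
Since a/(a+b) = μ, a = 0.53·1.2401 = 0.66 and b = 0.47·1.2401 = 0.58.

a = 0.66, b = 0.58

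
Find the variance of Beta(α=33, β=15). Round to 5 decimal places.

0.00438

α+β = 48 and αβ = 495, so Var = αβ/[(α+β)²(α+β+1)] = 495/112896 = 0.00438.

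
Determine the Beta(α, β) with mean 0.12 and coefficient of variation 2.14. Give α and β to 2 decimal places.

σ = CV·μ = 2.14×0.12 = 0.25680, so σ² = 0.065946.
s+1 = μ(1−μ)/σ² = 0.1056/0.065946 = 1.6013, so s = α+β = 0.6013.
α = μs = 0.07, β = (1−μ)s = 0.53.

α = 0.07, β = 0.53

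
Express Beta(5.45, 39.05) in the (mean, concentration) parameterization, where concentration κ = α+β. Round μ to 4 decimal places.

μ = 0.1225, κ = 44.50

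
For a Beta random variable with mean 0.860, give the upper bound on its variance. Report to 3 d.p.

0.120

Var = μ(1−μ)/(α+β+1), which approaches μ(1−μ) as α+β → 0.
So the supremum is μ(1−μ) = 0.860×0.140 = 0.120.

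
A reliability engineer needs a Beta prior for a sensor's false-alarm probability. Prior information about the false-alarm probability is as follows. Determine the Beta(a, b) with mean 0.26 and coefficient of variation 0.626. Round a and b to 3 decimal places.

Var = (CV·μ)² = (0.626×0.26)² = 0.026491.
a+b = μ(1−μ)/Var − 1 = 0.1924/0.026491 − 1 = 6.2629.
Thus a = 0.26·6.2629 = 1.628 and b = 0.74·6.2629 = 4.635.

a = 1.628, b = 4.635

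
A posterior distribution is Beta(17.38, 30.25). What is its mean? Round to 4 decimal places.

0.3649

The Beta mean is α/(α+β) = 17.38/(17.38+30.25) = 0.3649.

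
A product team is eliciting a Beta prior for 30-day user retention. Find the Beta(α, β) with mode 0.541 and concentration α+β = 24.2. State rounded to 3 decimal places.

α = 13.010, β = 11.190

Since the density peak of Beta(α,β) is at (α−1)/(α+β−2),
α = 1 + 0.541(24.2−2) = 13.010 and β = 24.2 − 13.010 = 11.190.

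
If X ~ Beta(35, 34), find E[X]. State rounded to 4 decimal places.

0.5072

The Beta mean is α/(α+β) = 35/(35+34) = 0.5072.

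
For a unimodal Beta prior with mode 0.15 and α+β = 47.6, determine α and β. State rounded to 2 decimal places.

α = 7.84, β = 39.76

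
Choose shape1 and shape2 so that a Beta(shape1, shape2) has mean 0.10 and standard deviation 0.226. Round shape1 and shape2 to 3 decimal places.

First σ² = 0.051076. Setting shape1 = μn, shape2 = (1−μ)n with n = shape1+shape2,
μ(1−μ)/(n+1) = 0.051076 ⇒ n+1 = 0.0900/0.051076 = 1.7621 ⇒ n = 0.7621.
Hence shape1 = 0.10×0.7621 = 0.076, shape2 = 0.90×0.7621 = 0.686.

shape1 = 0.076, shape2 = 0.686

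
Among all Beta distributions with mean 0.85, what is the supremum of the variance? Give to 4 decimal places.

0.1275

Var = μ(1−μ)/(α+β+1), which approaches μ(1−μ) as α+β → 0.
So the supremum is μ(1−μ) = 0.85×0.15 = 0.1275.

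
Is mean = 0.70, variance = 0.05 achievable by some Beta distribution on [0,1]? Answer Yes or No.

For any Beta, Var(X) < E[X]·(1−E[X]).
Here μ(1−μ) = 0.70×0.30 = 0.2100, and 0.05 < 0.2100.

Yes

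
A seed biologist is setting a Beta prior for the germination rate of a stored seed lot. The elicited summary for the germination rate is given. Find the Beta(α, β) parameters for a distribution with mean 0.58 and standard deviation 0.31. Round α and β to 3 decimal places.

α = 0.890, β = 0.645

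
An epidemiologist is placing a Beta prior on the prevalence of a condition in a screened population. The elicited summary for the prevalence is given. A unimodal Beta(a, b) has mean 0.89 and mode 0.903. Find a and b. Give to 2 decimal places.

Let s = a+b. Mean gives a = μs = 0.89s; mode gives (a−1)/(s−2) = 0.903.
Substituting: 0.89s − 1 = 0.903(s−2) = 0.903s − 1.806, so -0.013s = -0.806 and s = 62.0000.
Then a = 0.89×62.0000 = 55.18 and b = s−a = 6.82.

a = 55.18, b = 6.82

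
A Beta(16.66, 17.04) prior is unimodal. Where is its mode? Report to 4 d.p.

The density x^(α−1)(1−x)^(β−1) is maximised at (α−1)/(α+β−2) = 15.66/31.70 = 0.4940.

0.4940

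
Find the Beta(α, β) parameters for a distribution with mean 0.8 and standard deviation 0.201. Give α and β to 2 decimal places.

α = 2.37, β = 0.59

First σ² = 0.040401. Setting α = μn, β = (1−μ)n with n = α+β,
μ(1−μ)/(n+1) = 0.040401 ⇒ n+1 = 0.16/0.040401 = 3.9603 ⇒ n = 2.9603.
Hence α = 0.8×2.9603 = 2.37, β = 0.2×2.9603 = 0.59.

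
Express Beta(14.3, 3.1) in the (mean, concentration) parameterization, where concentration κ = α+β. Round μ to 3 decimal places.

κ = α+β = 14.3+3.1 = 17.4; μ = α/κ = 14.3/17.4 = 0.822.

μ = 0.822, κ = 17.4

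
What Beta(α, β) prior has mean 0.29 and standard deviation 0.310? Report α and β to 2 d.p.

σ² = 0.310² = 0.096100.
With s = α+β, Var = μ(1−μ)/(s+1), so s+1 = (0.29×0.71)/0.096100 = 2.1426 and s = 1.1426.
α = μs = 0.33, β = (1−μ)s = 0.81.

α = 0.33, β = 0.81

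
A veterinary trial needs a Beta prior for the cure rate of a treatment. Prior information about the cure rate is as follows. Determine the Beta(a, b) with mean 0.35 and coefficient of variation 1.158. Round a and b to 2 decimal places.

Var = (CV·μ)² = (1.158×0.35)² = 0.164268.
a+b = μ(1−μ)/Var − 1 = 0.2275/0.164268 − 1 = 0.3849.
Thus a = 0.35·0.3849 = 0.13 and b = 0.65·0.3849 = 0.25.

a = 0.13, b = 0.25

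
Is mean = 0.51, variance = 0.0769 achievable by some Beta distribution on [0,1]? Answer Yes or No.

The Beta variance bound is σ² < μ(1−μ).
Here μ(1−μ) = 0.51×0.49 = 0.2499, and 0.0769 < 0.2499.

Yes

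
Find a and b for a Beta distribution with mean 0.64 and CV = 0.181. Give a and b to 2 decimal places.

Var = (CV·μ)² = (0.181×0.64)² = 0.013419.
a+b = μ(1−μ)/Var − 1 = 0.2304/0.013419 − 1 = 16.1698.
Thus a = 0.64·16.1698 = 10.35 and b = 0.36·16.1698 = 5.82.

a = 10.35, b = 5.82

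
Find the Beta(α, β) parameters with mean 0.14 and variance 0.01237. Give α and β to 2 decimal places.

Let s = α+β. The Beta variance is μ(1−μ)/(s+1).
So s+1 = μ(1−μ)/σ² = (0.14×0.86)/0.01237 = 0.1204/0.01237 = 9.7332, giving s = 8.7332.
Then α = μs = 0.14×8.7332 = 1.22 and β = (1−μ)s = 0.86×8.7332 = 7.51.

α = 1.22, β = 7.51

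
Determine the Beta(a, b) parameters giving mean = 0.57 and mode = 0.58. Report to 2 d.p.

a = 9.12, b = 6.88

With s = a+b: μ = a/s and mode = (a−1)/(s−2). Eliminating a = μs,
μs − 1 = m(s−2) ⇒ s(μ−m) = 1−2m ⇒ s = -0.16/-0.01 = 16.0000.
So a = μs = 9.12, b = (1−μ)s = 6.88.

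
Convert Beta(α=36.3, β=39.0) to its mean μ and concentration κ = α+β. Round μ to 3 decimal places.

κ = α+β = 36.3+39.0 = 75.3; μ = α/κ = 36.3/75.3 = 0.482.

μ = 0.482, κ = 75.3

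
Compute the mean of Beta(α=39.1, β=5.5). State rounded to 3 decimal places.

The Beta mean is α/(α+β) = 39.1/(39.1+5.5) = 0.877.

0.877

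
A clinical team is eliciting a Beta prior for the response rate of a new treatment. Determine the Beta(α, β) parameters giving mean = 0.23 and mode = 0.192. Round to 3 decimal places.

With s = α+β: μ = α/s and mode = (α−1)/(s−2). Eliminating α = μs,
μs − 1 = m(s−2) ⇒ s(μ−m) = 1−2m ⇒ s = 0.616/0.038 = 16.2105.
So α = μs = 3.728, β = (1−μ)s = 12.482.

α = 3.728, β = 12.482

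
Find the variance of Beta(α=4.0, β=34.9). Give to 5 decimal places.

0.00231

α+β = 38.9 and αβ = 139.60, so Var = αβ/[(α+β)²(α+β+1)] = 139.60/60377.079 = 0.00231.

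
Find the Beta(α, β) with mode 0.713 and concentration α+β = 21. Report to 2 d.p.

α = 14.55, β = 6.45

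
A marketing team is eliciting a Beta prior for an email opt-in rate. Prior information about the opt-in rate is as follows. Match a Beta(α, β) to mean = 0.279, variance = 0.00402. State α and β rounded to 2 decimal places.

α = 13.68, β = 35.36

By moment matching, α+β = μ(1−μ)/σ² − 1 = (0.279·0.721)/0.00402 − 1 = 50.0396 − 1 = 49.0396.
Since α/(α+β) = μ, α = 0.279·49.0396 = 13.68 and β = 0.721·49.0396 = 35.36.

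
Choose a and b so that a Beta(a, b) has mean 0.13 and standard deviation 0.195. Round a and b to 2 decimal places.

a = 0.26, b = 1.72

First σ² = 0.038025. Setting a = μn, b = (1−μ)n with n = a+b,
μ(1−μ)/(n+1) = 0.038025 ⇒ n+1 = 0.1131/0.038025 = 2.9744 ⇒ n = 1.9744.
Hence a = 0.13×1.9744 = 0.26, b = 0.87×1.9744 = 1.72.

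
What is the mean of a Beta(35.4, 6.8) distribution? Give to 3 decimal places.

0.839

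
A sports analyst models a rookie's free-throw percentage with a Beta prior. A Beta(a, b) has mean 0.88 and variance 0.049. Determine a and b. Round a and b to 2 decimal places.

Write ν = a+b; then a = μν and Var = μ(1−μ)/(ν+1).
ν = μ(1−μ)/Var − 1 = 0.1056/0.049 − 1 = 1.1551.
a = 0.88·1.1551 = 1.02, b = 0.12·1.1551 = 0.14.

a = 1.02, b = 0.14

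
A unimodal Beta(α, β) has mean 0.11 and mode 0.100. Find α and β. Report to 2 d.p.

α = 8.80, β = 71.20

Let s = α+β. Mean gives α = μs = 0.11s; mode gives (α−1)/(s−2) = 0.100.
Substituting: 0.11s − 1 = 0.100(s−2) = 0.100s − 0.200, so 0.010s = 0.800 and s = 80.0000.
Then α = 0.11×80.0000 = 8.80 and β = s−α = 71.20.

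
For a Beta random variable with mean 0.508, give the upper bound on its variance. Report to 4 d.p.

0.2499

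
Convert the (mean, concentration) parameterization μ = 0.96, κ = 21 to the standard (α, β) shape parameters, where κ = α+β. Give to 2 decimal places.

α = 20.16, β = 0.84

Split κ in proportion μ : (1−μ): α = 0.96·21 = 20.16, β = 21 − 20.16 = 0.84.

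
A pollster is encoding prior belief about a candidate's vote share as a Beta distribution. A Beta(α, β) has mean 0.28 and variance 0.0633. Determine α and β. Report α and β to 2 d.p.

α = 0.61, β = 1.57

Write ν = α+β; then α = μν and Var = μ(1−μ)/(ν+1).
ν = μ(1−μ)/Var − 1 = 0.2016/0.0633 − 1 = 2.1848.
α = 0.28·2.1848 = 0.61, β = 0.72·2.1848 = 1.57.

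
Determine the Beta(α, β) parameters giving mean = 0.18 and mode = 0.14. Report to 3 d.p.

With s = α+β: μ = α/s and mode = (α−1)/(s−2). Eliminating α = μs,
μs − 1 = m(s−2) ⇒ s(μ−m) = 1−2m ⇒ s = 0.72/0.04 = 18.0000.
So α = μs = 3.240, β = (1−μ)s = 14.760.

α = 3.240, β = 14.760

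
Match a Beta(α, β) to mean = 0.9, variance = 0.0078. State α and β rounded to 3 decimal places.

By moment matching, α+β = μ(1−μ)/σ² − 1 = (0.9·0.1)/0.0078 − 1 = 11.5385 − 1 = 10.5385.
Since α/(α+β) = μ, α = 0.9·10.5385 = 9.485 and β = 0.1·10.5385 = 1.054.

α = 9.485, β = 1.054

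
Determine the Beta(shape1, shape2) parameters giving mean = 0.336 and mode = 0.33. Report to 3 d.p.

Let s = shape1+shape2. Mean gives shape1 = μs = 0.336s; mode gives (shape1−1)/(s−2) = 0.33.
Substituting: 0.336s − 1 = 0.33(s−2) = 0.33s − 0.66, so 0.006s = 0.34 and s = 56.6667.
Then shape1 = 0.336×56.6667 = 19.040 and shape2 = s−shape1 = 37.627.

shape1 = 19.040, shape2 = 37.627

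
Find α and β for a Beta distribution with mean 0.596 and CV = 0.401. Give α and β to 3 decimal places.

Var = (CV·μ)² = (0.401×0.596)² = 0.057119.
α+β = μ(1−μ)/Var − 1 = 0.240784/0.057119 − 1 = 3.2155.
Thus α = 0.596·3.2155 = 1.916 and β = 0.404·3.2155 = 1.299.

α = 1.916, β = 1.299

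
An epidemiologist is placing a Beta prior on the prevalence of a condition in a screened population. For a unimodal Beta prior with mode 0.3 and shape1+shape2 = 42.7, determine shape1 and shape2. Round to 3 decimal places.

shape1 = 13.210, shape2 = 29.490

Mode = (shape1−1)/(κ−2) with κ = shape1+shape2, so shape1−1 = 0.3·40.7 = 12.210.
shape1 = 13.210; shape2 = κ − shape1 = 29.490.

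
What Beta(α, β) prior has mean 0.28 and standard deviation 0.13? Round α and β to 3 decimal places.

α = 3.060, β = 7.869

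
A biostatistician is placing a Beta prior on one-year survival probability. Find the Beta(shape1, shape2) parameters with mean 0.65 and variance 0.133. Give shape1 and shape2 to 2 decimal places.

Let s = shape1+shape2. The Beta variance is μ(1−μ)/(s+1).
So s+1 = μ(1−μ)/σ² = (0.65×0.35)/0.133 = 0.2275/0.133 = 1.7105, giving s = 0.7105.
Then shape1 = μs = 0.65×0.7105 = 0.46 and shape2 = (1−μ)s = 0.35×0.7105 = 0.25.

shape1 = 0.46, shape2 = 0.25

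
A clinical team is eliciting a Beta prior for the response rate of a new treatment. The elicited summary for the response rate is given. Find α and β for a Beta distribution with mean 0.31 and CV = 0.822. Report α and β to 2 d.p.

α = 0.71, β = 1.58

σ = CV·μ = 0.822×0.31 = 0.25482, so σ² = 0.064933.
s+1 = μ(1−μ)/σ² = 0.2139/0.064933 = 3.2942, so s = α+β = 2.2942.
α = μs = 0.71, β = (1−μ)s = 1.58.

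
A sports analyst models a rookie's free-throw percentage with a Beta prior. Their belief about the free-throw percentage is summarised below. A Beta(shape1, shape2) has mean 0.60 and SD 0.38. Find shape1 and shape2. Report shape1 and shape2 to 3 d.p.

shape1 = 0.397, shape2 = 0.265

Variance = 0.38² = 0.1444. The moment-matching identity shape1+shape2 = μ(1−μ)/Var − 1 gives
shape1+shape2 = 0.2400/0.1444 − 1 = 0.6620, so shape1 = μ·0.6620 = 0.397 and shape2 = (1−μ)·0.6620 = 0.265.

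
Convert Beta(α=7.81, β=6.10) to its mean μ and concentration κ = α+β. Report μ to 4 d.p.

μ = 0.5615, κ = 13.91

κ = α+β = 7.81+6.10 = 13.91; μ = α/κ = 7.81/13.91 = 0.5615.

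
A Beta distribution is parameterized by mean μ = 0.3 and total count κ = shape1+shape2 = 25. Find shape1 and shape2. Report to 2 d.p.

shape1 = μκ = 0.3×25 = 7.50 and shape2 = (1−μ)κ = 0.7×25 = 17.50.

shape1 = 7.50, shape2 = 17.50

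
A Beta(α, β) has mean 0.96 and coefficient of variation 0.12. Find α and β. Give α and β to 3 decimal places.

α = 1.818, β = 0.076

σ = CV·μ = 0.12×0.96 = 0.11520, so σ² = 0.013271.
s+1 = μ(1−μ)/σ² = 0.0384/0.013271 = 2.8935, so s = α+β = 1.8935.
α = μs = 1.818, β = (1−μ)s = 0.076.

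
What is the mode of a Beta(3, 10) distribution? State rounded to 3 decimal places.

0.182

With α,β > 1, mode = (α−1)/(α+β−2) = 2/11 = 0.182.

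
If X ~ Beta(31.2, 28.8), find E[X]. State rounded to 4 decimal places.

E[X] = α/(α+β) = 31.2/60.0 = 0.5200.

0.5200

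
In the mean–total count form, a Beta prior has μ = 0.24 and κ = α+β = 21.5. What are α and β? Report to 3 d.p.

α = 5.160, β = 16.340

α = μκ = 0.24×21.5 = 5.160 and β = (1−μ)κ = 0.76×21.5 = 16.340.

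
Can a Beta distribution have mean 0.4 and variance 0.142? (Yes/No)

Yes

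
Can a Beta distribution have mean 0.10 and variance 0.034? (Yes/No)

Yes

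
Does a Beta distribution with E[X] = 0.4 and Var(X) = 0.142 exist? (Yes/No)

For any Beta, Var(X) < E[X]·(1−E[X]).
Here μ(1−μ) = 0.4×0.6 = 0.24, and 0.142 < 0.24.

Yes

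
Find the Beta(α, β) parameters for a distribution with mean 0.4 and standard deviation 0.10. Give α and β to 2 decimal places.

First σ² = 0.0100. Setting α = μn, β = (1−μ)n with n = α+β,
μ(1−μ)/(n+1) = 0.0100 ⇒ n+1 = 0.24/0.0100 = 24.0000 ⇒ n = 23.0000.
Hence α = 0.4×23.0000 = 9.20, β = 0.6×23.0000 = 13.80.

α = 9.20, β = 13.80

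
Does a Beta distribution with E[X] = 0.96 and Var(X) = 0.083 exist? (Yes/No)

For any Beta, Var(X) < E[X]·(1−E[X]).
Here μ(1−μ) = 0.96×0.04 = 0.0384, and 0.083 ≥ 0.0384.

No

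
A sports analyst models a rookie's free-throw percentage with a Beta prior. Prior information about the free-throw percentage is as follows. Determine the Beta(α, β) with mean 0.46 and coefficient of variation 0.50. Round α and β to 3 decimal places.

α = 1.700, β = 1.996

Var = (CV·μ)² = (0.50×0.46)² = 0.052900.
α+β = μ(1−μ)/Var − 1 = 0.2484/0.052900 − 1 = 3.6957.
Thus α = 0.46·3.6957 = 1.700 and β = 0.54·3.6957 = 1.996.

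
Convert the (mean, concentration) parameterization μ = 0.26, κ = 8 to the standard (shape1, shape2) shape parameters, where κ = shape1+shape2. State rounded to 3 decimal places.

shape1 = μκ = 0.26×8 = 2.080 and shape2 = (1−μ)κ = 0.74×8 = 5.920.

shape1 = 2.080, shape2 = 5.920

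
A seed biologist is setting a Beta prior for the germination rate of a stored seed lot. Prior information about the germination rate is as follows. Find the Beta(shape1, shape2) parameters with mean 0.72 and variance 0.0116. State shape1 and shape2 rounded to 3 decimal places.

shape1 = 11.793, shape2 = 4.586

Write ν = shape1+shape2; then shape1 = μν and Var = μ(1−μ)/(ν+1).
ν = μ(1−μ)/Var − 1 = 0.2016/0.0116 − 1 = 16.3793.
shape1 = 0.72·16.3793 = 11.793, shape2 = 0.28·16.3793 = 4.586.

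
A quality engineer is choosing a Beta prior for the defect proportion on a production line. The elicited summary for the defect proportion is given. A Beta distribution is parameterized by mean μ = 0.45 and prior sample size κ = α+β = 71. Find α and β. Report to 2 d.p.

α = μκ = 0.45×71 = 31.95 and β = (1−μ)κ = 0.55×71 = 39.05.

α = 31.95, β = 39.05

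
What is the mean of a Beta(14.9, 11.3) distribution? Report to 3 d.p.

The Beta mean is α/(α+β) = 14.9/(14.9+11.3) = 0.569.

0.569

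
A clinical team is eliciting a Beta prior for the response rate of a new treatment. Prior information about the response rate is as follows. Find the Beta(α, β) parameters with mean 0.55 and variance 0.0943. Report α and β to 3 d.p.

α = 0.894, β = 0.731

Let s = α+β. The Beta variance is μ(1−μ)/(s+1).
So s+1 = μ(1−μ)/σ² = (0.55×0.45)/0.0943 = 0.2475/0.0943 = 2.6246, giving s = 1.6246.
Then α = μs = 0.55×1.6246 = 0.894 and β = (1−μ)s = 0.45×1.6246 = 0.731.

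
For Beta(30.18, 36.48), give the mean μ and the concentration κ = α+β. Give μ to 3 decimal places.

μ = 0.453, κ = 66.66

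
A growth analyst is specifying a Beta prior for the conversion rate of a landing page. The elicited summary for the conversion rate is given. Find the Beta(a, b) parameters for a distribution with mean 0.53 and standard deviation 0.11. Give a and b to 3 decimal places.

a = 10.381, b = 9.206

First σ² = 0.0121. Setting a = μn, b = (1−μ)n with n = a+b,
μ(1−μ)/(n+1) = 0.0121 ⇒ n+1 = 0.2491/0.0121 = 20.5868 ⇒ n = 19.5868.
Hence a = 0.53×19.5868 = 10.381, b = 0.47×19.5868 = 9.206.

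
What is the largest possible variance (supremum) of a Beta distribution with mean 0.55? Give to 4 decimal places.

0.2475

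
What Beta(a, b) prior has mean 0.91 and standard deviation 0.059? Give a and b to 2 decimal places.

a = 20.50, b = 2.03

σ² = 0.059² = 0.003481.
With s = a+b, Var = μ(1−μ)/(s+1), so s+1 = (0.91×0.09)/0.003481 = 23.5277 and s = 22.5277.
a = μs = 20.50, b = (1−μ)s = 2.03.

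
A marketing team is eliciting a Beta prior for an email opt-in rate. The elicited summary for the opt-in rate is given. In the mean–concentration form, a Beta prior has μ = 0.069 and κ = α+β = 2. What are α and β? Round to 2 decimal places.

α = 0.14, β = 1.86

α = μκ = 0.069×2 = 0.14 and β = (1−μ)κ = 0.931×2 = 1.86.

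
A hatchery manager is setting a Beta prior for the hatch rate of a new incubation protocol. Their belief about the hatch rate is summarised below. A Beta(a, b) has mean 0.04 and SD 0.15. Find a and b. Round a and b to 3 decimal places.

a = 0.028, b = 0.678

σ² = 0.15² = 0.0225.
With s = a+b, Var = μ(1−μ)/(s+1), so s+1 = (0.04×0.96)/0.0225 = 1.7067 and s = 0.7067.
a = μs = 0.028, b = (1−μ)s = 0.678.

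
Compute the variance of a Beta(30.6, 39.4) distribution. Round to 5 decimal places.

0.00347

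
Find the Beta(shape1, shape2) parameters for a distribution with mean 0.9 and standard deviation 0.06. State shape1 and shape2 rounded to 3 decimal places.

Variance = 0.06² = 0.0036. The moment-matching identity shape1+shape2 = μ(1−μ)/Var − 1 gives
shape1+shape2 = 0.09/0.0036 − 1 = 24.0000, so shape1 = μ·24.0000 = 21.600 and shape2 = (1−μ)·24.0000 = 2.400.

shape1 = 21.600, shape2 = 2.400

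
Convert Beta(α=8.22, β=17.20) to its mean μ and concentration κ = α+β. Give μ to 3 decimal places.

μ = 0.323, κ = 25.42

κ = α+β = 8.22+17.20 = 25.42; μ = α/κ = 8.22/25.42 = 0.323.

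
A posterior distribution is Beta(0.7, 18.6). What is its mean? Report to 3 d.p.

0.036

The Beta mean is α/(α+β) = 0.7/(0.7+18.6) = 0.036.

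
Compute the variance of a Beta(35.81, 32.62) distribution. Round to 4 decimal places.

0.0036

μ = 35.81/68.43 = 0.523308; Var = μ(1−μ)/(α+β+1) = 0.2494567/69.43 = 0.0036.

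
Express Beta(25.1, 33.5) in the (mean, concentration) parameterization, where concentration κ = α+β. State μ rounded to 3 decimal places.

κ = α+β = 25.1+33.5 = 58.6; μ = α/κ = 25.1/58.6 = 0.428.

μ = 0.428, κ = 58.6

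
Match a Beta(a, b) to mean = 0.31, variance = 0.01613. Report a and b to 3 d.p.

Let s = a+b. The Beta variance is μ(1−μ)/(s+1).
So s+1 = μ(1−μ)/σ² = (0.31×0.69)/0.01613 = 0.2139/0.01613 = 13.2610, giving s = 12.2610.
Then a = μs = 0.31×12.2610 = 3.801 and b = (1−μ)s = 0.69×12.2610 = 8.460.

a = 3.801, b = 8.460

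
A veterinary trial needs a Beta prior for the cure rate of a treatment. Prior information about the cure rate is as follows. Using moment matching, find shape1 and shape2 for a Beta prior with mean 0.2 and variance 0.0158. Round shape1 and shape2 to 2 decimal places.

Write ν = shape1+shape2; then shape1 = μν and Var = μ(1−μ)/(ν+1).
ν = μ(1−μ)/Var − 1 = 0.16/0.0158 − 1 = 9.1266.
shape1 = 0.2·9.1266 = 1.83, shape2 = 0.8·9.1266 = 7.30.

shape1 = 1.83, shape2 = 7.30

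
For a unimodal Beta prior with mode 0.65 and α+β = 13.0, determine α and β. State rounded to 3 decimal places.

α = 8.150, β = 4.850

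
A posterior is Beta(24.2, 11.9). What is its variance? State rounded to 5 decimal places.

0.00596

Var = αβ/[(α+β)²(α+β+1)] = (24.2×11.9)/(36.1²×37.1) = 287.98/48349.091 = 0.00596.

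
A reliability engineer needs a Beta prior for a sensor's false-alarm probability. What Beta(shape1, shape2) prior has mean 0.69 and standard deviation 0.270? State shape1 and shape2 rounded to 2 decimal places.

shape1 = 1.33, shape2 = 0.60

First σ² = 0.072900. Setting shape1 = μn, shape2 = (1−μ)n with n = shape1+shape2,
μ(1−μ)/(n+1) = 0.072900 ⇒ n+1 = 0.2139/0.072900 = 2.9342 ⇒ n = 1.9342.
Hence shape1 = 0.69×1.9342 = 1.33, shape2 = 0.31×1.9342 = 0.60.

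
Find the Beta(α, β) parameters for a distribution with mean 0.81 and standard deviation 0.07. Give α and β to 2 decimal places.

Variance = 0.07² = 0.0049. The moment-matching identity α+β = μ(1−μ)/Var − 1 gives
α+β = 0.1539/0.0049 − 1 = 30.4082, so α = μ·30.4082 = 24.63 and β = (1−μ)·30.4082 = 5.78.

α = 24.63, β = 5.78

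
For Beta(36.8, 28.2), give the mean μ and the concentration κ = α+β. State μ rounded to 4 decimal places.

μ = 0.5662, κ = 65.0

κ = α+β = 36.8+28.2 = 65.0; μ = α/κ = 36.8/65.0 = 0.5662.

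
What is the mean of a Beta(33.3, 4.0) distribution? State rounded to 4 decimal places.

The Beta mean is α/(α+β) = 33.3/(33.3+4.0) = 0.8928.

0.8928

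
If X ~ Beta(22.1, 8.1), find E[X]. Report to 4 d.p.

0.7318

E[X] = α/(α+β) = 22.1/30.2 = 0.7318.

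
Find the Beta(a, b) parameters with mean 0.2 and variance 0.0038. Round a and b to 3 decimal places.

a = 8.221, b = 32.884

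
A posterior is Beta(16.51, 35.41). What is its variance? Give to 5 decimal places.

μ = 16.51/51.92 = 0.317989; Var = μ(1−μ)/(α+β+1) = 0.2168721/52.92 = 0.00410.

0.00410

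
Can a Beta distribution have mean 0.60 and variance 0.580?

For any Beta, Var(X) < E[X]·(1−E[X]).
Here μ(1−μ) = 0.60×0.40 = 0.2400, and 0.580 ≥ 0.2400.

No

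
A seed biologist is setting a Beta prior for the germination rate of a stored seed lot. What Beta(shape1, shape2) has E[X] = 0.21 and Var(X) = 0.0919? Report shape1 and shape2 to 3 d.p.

Write ν = shape1+shape2; then shape1 = μν and Var = μ(1−μ)/(ν+1).
ν = μ(1−μ)/Var − 1 = 0.1659/0.0919 − 1 = 0.8052.
shape1 = 0.21·0.8052 = 0.169, shape2 = 0.79·0.8052 = 0.636.

shape1 = 0.169, shape2 = 0.636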